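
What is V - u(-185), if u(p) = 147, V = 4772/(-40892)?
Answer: -1503974/10223 ≈ -147.12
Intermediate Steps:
V = -1193/10223 (V = 4772*(-1/40892) = -1193/10223 ≈ -0.11670)
V - u(-185) = -1193/10223 - 1*147 = -1193/10223 - 147 = -1503974/10223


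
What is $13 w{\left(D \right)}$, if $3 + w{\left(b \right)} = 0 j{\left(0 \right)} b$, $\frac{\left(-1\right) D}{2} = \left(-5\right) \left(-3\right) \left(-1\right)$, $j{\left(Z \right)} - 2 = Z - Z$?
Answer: $-39$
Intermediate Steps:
$j{\left(Z \right)} = 2$ ($j{\left(Z \right)} = 2 + \left(Z - Z\right) = 2 + 0 = 2$)
$D = 30$ ($D = - 2 \left(-5\right) \left(-3\right) \left(-1\right) = - 2 \cdot 15 \left(-1\right) = \left(-2\right) \left(-15\right) = 30$)
$w{\left(b \right)} = -3$ ($w{\left(b \right)} = -3 + 0 \cdot 2 b = -3 + 0 b = -3 + 0 = -3$)
$13 w{\left(D \right)} = 13 \left(-3\right) = -39$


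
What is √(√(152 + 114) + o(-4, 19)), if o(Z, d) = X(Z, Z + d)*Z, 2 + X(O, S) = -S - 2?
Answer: √(76 + √266) ≈ 9.6078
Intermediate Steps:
X(O, S) = -4 - S (X(O, S) = -2 + (-S - 2) = -2 + (-2 - S) = -4 - S)
o(Z, d) = Z*(-4 - Z - d) (o(Z, d) = (-4 - (Z + d))*Z = (-4 + (-Z - d))*Z = (-4 - Z - d)*Z = Z*(-4 - Z - d))
√(√(152 + 114) + o(-4, 19)) = √(√(152 + 114) - 1*(-4)*(4 - 4 + 19)) = √(√266 - 1*(-4)*19) = √(√266 + 76) = √(76 + √266)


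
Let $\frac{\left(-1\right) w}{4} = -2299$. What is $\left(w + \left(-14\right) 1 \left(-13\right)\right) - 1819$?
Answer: $7559$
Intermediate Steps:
$w = 9196$ ($w = \left(-4\right) \left(-2299\right) = 9196$)
$\left(w + \left(-14\right) 1 \left(-13\right)\right) - 1819 = \left(9196 + \left(-14\right) 1 \left(-13\right)\right) - 1819 = \left(9196 - -182\right) - 1819 = \left(9196 + 182\right) - 1819 = 9378 - 1819 = 7559$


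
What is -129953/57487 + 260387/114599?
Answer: 76383622/6587952713 ≈ 0.011594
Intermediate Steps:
-129953/57487 + 260387/114599 = 76383622/6587952713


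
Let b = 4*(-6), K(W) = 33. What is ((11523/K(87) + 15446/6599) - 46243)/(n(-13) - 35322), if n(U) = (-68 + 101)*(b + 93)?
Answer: 3331216462/2398703505 ≈ 1.3888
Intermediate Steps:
b = -24
n(U) = 2277 (n(U) = (-68 + 101)*(-24 + 93) = 33*69 = 2277)
((11523/K(87) + 15446/6599) - 46243)/(n(-13) - 35322) = ((11523/33 + 15446/6599) - 46243)/(2277 - 35322) = ((11523*(1/33) + 15446*(1/6599)) - 46243)/(-33045) = ((3841/11 + 15446/6599) - 46243)*(-1/33045) = (25516665/72589 - 46243)*(-1/33045) = -3331216462/72589*(-1/33045) = 3331216462/2398703505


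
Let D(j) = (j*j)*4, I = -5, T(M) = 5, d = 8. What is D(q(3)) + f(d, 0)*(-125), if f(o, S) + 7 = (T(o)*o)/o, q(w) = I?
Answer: 350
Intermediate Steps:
q(w) = -5
f(o, S) = -2 (f(o, S) = -7 + (5*o)/o = -7 + 5 = -2)
D(j) = 4*j**2 (D(j) = j**2*4 = 4*j**2)
D(q(3)) + f(d, 0)*(-125) = 4*(-5)**2 - 2*(-125) = 4*25 + 250 = 100 + 250 = 350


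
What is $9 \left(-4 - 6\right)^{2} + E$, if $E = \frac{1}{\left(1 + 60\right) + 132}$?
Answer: $\frac{173701}{193} \approx 900.0$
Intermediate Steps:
$E = \frac{1}{193}$ ($E = \frac{1}{61 + 132} = \frac{1}{193} \approx 0.0051813$)
$9 \left(-4 - 6\right)^{2} + E = 9 \left(-4 - 6\right)^{2} + \frac{1}{193} = 9 \left(-10\right)^{2} + \frac{1}{193} = 9 \cdot 100 + \frac{1}{193} = 900 + \frac{1}{193} = \frac{173701}{193}$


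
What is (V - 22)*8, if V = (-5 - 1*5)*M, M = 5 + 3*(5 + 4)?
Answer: -2736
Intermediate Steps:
M = 32 (M = 5 + 3*9 = 5 + 27 = 32)
V = -320 (V = (-5 - 1*5)*32 = (-5 - 5)*32 = -10*32 = -320)
(V - 22)*8 = (-320 - 22)*8 = -342*8 = -2736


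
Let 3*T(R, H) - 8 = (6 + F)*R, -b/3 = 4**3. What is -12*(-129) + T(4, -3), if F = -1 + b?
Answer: 3904/3 ≈ 1301.3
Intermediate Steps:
b = -192 (b = -3*4**3 = -3*64 = -192)
F = -193 (F = -1 - 192 = -193)
T(R, H) = 8/3 - 187*R/3 (T(R, H) = 8/3 + ((6 - 193)*R)/3 = 8/3 + (-187*R)/3 = 8/3 - 187*R/3)
-12*(-129) + T(4, -3) = -12*(-129) + (8/3 - 187/3*4) = 1548 + (8/3 - 748/3) = 1548 - 740/3 = 3904/3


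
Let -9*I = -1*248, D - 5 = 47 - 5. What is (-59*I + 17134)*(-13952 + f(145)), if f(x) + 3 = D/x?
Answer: -94139313224/435 ≈ -2.1641e+8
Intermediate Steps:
D = 47 (D = 5 + (47 - 5) = 5 + 42 = 47)
I = 248/9 (I = -(-1)*248/9 = -⅑*(-248) = 248/9 ≈ 27.556)
f(x) = -3 + 47/x
(-59*I + 17134)*(-13952 + f(145)) = (-59*248/9 + 17134)*(-13952 + (-3 + 47/145)) = (-14632/9 + 17134)*(-13952 + (-3 + 47*(1/145))) = 139574*(-13952 + (-3 + 47/145))/9 = 139574*(-13952 - 388/145)/9 = (139574/9)*(-2023428/145) = -94139313224/435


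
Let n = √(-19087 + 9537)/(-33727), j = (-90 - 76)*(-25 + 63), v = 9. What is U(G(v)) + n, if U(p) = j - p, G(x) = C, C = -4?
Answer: -6304 - 5*I*√382/33727 ≈ -6304.0 - 0.0028975*I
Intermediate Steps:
G(x) = -4
j = -6308 (j = -166*38 = -6308)
U(p) = -6308 - p
n = -5*I*√382/33727 (n = √(-9550)*(-1/33727) = (5*I*√382)*(-1/33727) = -5*I*√382/33727 ≈ -0.0028975*I)
U(G(v)) + n = (-6308 - 1*(-4)) - 5*I*√382/33727 = (-6308 + 4) - 5*I*√382/33727 = -6304 - 5*I*√382/33727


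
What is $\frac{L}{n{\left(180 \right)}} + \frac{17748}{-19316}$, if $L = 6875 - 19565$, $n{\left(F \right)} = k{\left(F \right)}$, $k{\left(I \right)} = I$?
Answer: $- \frac{689763}{9658} \approx -71.419$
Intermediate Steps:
$n{\left(F \right)} = F$
$L = -12690$ ($L = 6875 - 19565 = -12690$)
$\frac{L}{n{\left(180 \right)}} + \frac{17748}{-19316} = - \frac{12690}{180} + \frac{17748}{-19316} = \left(-12690\right) \frac{1}{180} + 17748 \left(- \frac{1}{19316}\right) = - \frac{141}{2} - \frac{4437}{4829} = - \frac{689763}{9658}$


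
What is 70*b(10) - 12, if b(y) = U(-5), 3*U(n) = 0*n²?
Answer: -12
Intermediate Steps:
U(n) = 0 (U(n) = (0*n²)/3 = (⅓)*0 = 0)
b(y) = 0
70*b(10) - 12 = 70*0 - 12 = 0 - 12 = -12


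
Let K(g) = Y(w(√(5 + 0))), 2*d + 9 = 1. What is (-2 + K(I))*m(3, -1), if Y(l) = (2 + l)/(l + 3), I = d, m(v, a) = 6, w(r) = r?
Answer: -21/2 + 3*√5/2 ≈ -7.1459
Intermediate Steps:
d = -4 (d = -9/2 + (½)*1 = -9/2 + ½ = -4)
I = -4
Y(l) = (2 + l)/(3 + l)
K(g) = (2 + √5)/(3 + √5) (K(g) = (2 + √(5 + 0))/(3 + √(5 + 0)) = (2 + √5)/(3 + √5))
(-2 + K(I))*m(3, -1) = (-2 + (¼ + √5/4))*6 = (-7/4 + √5/4)*6 = -21/2 + 3*√5/2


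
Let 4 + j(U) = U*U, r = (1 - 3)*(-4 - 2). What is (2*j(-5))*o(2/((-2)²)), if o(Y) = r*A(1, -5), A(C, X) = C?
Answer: 504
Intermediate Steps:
r = 12 (r = -2*(-6) = 12)
o(Y) = 12 (o(Y) = 12*1 = 12)
j(U) = -4 + U² (j(U) = -4 + U*U = -4 + U²)
(2*j(-5))*o(2/((-2)²)) = (2*(-4 + (-5)²))*12 = (2*(-4 + 25))*12 = (2*21)*12 = 42*12 = 504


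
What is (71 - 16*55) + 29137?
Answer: 28328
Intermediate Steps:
(71 - 16*55) + 29137 = (71 - 880) + 29137 = -809 + 29137 = 28328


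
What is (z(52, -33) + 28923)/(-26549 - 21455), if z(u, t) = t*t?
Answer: -7503/12001 ≈ -0.62520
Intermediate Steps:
z(u, t) = t²
(z(52, -33) + 28923)/(-26549 - 21455) = ((-33)² + 28923)/(-26549 - 21455) = (1089 + 28923)/(-48004) = 30012*(-1/48004) = -7503/12001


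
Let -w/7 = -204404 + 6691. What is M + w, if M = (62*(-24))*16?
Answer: 1360183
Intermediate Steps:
M = -23808 (M = -1488*16 = -23808)
w = 1383991 (w = -7*(-204404 + 6691) = -7*(-197713) = 1383991)
M + w = -23808 + 1383991 = 1360183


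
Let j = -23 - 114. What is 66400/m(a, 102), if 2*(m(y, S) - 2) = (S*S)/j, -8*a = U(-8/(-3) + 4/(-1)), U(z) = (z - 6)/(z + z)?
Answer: -284275/154 ≈ -1845.9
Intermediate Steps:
U(z) = (-6 + z)/(2*z) (U(z) = (-6 + z)/((2*z)) = (-6 + z)*(1/(2*z)) = (-6 + z)/(2*z))
a = -11/32 (a = -(-6 + (-8/(-3) + 4/(-1)))/(16*(-8/(-3) + 4/(-1))) = -(-6 + (-8*(-⅓) + 4*(-1)))/(16*(-8*(-⅓) + 4*(-1))) = -(-6 + (8/3 - 4))/(16*(8/3 - 4)) = -(-6 - 4/3)/(16*(-4/3)) = -(-3)*(-22)/(16*4*3) = -⅛*11/4 = -11/32 ≈ -0.34375)
j = -137
m(y, S) = 2 - S²/274 (m(y, S) = 2 + ((S*S)/(-137))/2 = 2 + (S²*(-1/137))/2 = 2 + (-S²/137)/2 = 2 - S²/274)
66400/m(a, 102) = 66400/(2 - 1/274*102²) = 66400/(2 - 1/274*10404) = 66400/(2 - 5202/137) = 66400/(-4928/137) = 66400*(-137/4928) = -284275/154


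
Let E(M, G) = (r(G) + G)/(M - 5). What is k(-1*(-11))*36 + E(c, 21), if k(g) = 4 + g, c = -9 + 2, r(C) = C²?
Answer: 1003/2 ≈ 501.50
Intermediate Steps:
c = -7
E(M, G) = (G + G²)/(-5 + M) (E(M, G) = (G² + G)/(M - 5) = (G + G²)/(-5 + M))
k(-1*(-11))*36 + E(c, 21) = (4 - 1*(-11))*36 + 21*(1 + 21)/(-5 - 7) = (4 + 11)*36 + 21*22/(-12) = 15*36 + 21*(-1/12)*22 = 540 - 77/2 = 1003/2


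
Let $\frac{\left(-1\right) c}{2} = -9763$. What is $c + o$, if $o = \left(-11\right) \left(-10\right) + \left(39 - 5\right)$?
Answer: $19670$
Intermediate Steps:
$c = 19526$ ($c = \left(-2\right) \left(-9763\right) = 19526$)
$o = 144$ ($o = 110 + \left(39 - 5\right) = 110 + 34 = 144$)
$c + o = 19526 + 144 = 19670$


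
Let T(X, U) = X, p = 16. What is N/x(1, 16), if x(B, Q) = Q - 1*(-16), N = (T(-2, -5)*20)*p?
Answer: -20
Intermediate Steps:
N = -640 (N = -2*20*16 = -40*16 = -640)
x(B, Q) = 16 + Q (x(B, Q) = Q + 16 = 16 + Q)
N/x(1, 16) = -640/(16 + 16) = -640/32 = -640*1/32 = -20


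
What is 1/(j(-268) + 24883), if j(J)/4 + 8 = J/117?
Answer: 117/2906495 ≈ 4.0255e-5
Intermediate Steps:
j(J) = -32 + 4*J/117 (j(J) = -32 + 4*(J/117) = -32 + 4*J/117)
1/(j(-268) + 24883) = 1/((-32 + (4/117)*(-268)) + 24883) = 1/((-32 - 1072/117) + 24883) = 1/(-4816/117 + 24883) = 1/(2906495/117) = 117/2906495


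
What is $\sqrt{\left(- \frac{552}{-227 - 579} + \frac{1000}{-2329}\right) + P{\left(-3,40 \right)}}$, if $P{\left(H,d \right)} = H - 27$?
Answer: $\frac{i \sqrt{26203289780122}}{938587} \approx 5.4538 i$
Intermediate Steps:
$P{\left(H,d \right)} = -27 + H$
$\sqrt{\left(- \frac{552}{-227 - 579} + \frac{1000}{-2329}\right) + P{\left(-3,40 \right)}} = \sqrt{\left(- \frac{552}{-227 - 579} + \frac{1000}{-2329}\right) - 30} = \sqrt{\left(- \frac{552}{-806} + 1000 \left(- \frac{1}{2329}\right)\right) - 30} = \sqrt{\left(\left(-552\right) \left(- \frac{1}{806}\right) - \frac{1000}{2329}\right) - 30} = \sqrt{\left(\frac{276}{403} - \frac{1000}{2329}\right) - 30} = \sqrt{\frac{239804}{938587} - 30} = \sqrt{- \frac{27917806}{938587}} = \frac{i \sqrt{26203289780122}}{938587}$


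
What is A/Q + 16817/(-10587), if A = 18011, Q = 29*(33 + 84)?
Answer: 44540792/11973897 ≈ 3.7198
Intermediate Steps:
Q = 3393 (Q = 29*117 = 3393)
A/Q + 16817/(-10587) = 18011/3393 + 16817/(-10587) = 18011*(1/3393) + 16817*(-1/10587) = 18011/3393 - 16817/10587 = 44540792/11973897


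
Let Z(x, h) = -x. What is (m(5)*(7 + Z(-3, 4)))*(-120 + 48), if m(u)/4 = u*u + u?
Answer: -86400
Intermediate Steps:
m(u) = 4*u + 4*u² (m(u) = 4*(u*u + u) = 4*(u² + u) = 4*(u + u²) = 4*u + 4*u²)
(m(5)*(7 + Z(-3, 4)))*(-120 + 48) = ((4*5*(1 + 5))*(7 - 1*(-3)))*(-120 + 48) = ((4*5*6)*(7 + 3))*(-72) = (120*10)*(-72) = 1200*(-72) = -86400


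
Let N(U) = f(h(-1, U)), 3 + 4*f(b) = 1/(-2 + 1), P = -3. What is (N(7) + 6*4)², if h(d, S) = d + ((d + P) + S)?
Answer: 529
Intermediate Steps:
h(d, S) = -3 + S + 2*d (h(d, S) = d + ((d - 3) + S) = d + ((-3 + d) + S) = d + (-3 + S + d) = -3 + S + 2*d)
f(b) = -1 (f(b) = -¾ + 1/(4*(-2 + 1)) = -¾ + (¼)/(-1) = -¾ + (¼)*(-1) = -¾ - ¼ = -1)
N(U) = -1
(N(7) + 6*4)² = (-1 + 6*4)² = (-1 + 24)² = 23² = 529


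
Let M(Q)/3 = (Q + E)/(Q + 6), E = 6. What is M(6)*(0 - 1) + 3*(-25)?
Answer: -78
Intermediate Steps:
M(Q) = 3 (M(Q) = 3*((Q + 6)/(Q + 6)) = 3*((6 + Q)/(6 + Q)) = 3*1 = 3)
M(6)*(0 - 1) + 3*(-25) = 3*(0 - 1) + 3*(-25) = 3*(-1) - 75 = -3 - 75 = -78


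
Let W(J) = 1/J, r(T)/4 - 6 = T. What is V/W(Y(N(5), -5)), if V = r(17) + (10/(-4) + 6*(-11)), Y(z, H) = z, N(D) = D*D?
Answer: 1175/2 ≈ 587.50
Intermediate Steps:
N(D) = D²
r(T) = 24 + 4*T
V = 47/2 (V = (24 + 4*17) + (10/(-4) + 6*(-11)) = (24 + 68) + (10*(-¼) - 66) = 92 + (-5/2 - 66) = 92 - 137/2 = 47/2 ≈ 23.500)
V/W(Y(N(5), -5)) = 47/(2*(1/(5²))) = 47/(2*(1/25)) = (47/2)*25 = 1175/2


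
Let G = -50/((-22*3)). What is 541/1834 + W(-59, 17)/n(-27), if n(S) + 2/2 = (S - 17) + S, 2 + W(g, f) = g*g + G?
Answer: -26164559/544698 ≈ -48.035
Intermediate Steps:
G = 25/33 (G = -50/(-66) = -50*(-1/66) = 25/33 ≈ 0.75758)
W(g, f) = -41/33 + g² (W(g, f) = -2 + (g*g + 25/33) = -2 + (g² + 25/33) = -2 + (25/33 + g²) = -41/33 + g²)
n(S) = -18 + 2*S (n(S) = -1 + ((S - 17) + S) = -1 + ((-17 + S) + S) = -1 + (-17 + 2*S) = -18 + 2*S)
541/1834 + W(-59, 17)/n(-27) = 541/1834 + (-41/33 + (-59)²)/(-18 + 2*(-27)) = 541*(1/1834) + (-41/33 + 3481)/(-18 - 54) = 541/1834 + (114832/33)/(-72) = 541/1834 + (114832/33)*(-1/72) = 541/1834 - 14354/297 = -26164559/544698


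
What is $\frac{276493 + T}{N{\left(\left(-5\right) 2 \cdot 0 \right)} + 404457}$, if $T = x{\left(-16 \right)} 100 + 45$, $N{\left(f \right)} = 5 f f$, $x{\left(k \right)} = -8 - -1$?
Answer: $\frac{2966}{4349} \approx 0.682$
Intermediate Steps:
$x{\left(k \right)} = -7$ ($x{\left(k \right)} = -8 + 1 = -7$)
$N{\left(f \right)} = 5 f^{2}$
$T = -655$ ($T = \left(-7\right) 100 + 45 = -700 + 45 = -655$)
$\frac{276493 + T}{N{\left(\left(-5\right) 2 \cdot 0 \right)} + 404457} = \frac{276493 - 655}{5 \left(\left(-5\right) 2 \cdot 0\right)^{2} + 404457} = \frac{275838}{5 \left(\left(-10\right) 0\right)^{2} + 404457} = \frac{275838}{5 \cdot 0^{2} + 404457} = \frac{275838}{5 \cdot 0 + 404457} = \frac{275838}{0 + 404457} = \frac{275838}{404457} = 275838 \cdot \frac{1}{404457} = \frac{2966}{4349}$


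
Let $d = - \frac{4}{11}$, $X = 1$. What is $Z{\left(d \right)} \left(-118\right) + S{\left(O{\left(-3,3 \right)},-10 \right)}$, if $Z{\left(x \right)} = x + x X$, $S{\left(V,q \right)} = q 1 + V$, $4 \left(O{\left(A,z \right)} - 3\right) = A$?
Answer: $\frac{3435}{44} \approx 78.068$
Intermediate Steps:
$d = - \frac{4}{11}$ ($d = \left(-4\right) \frac{1}{11} = - \frac{4}{11} \approx -0.36364$)
$O{\left(A,z \right)} = 3 + \frac{A}{4}$
$S{\left(V,q \right)} = V + q$ ($S{\left(V,q \right)} = q + V = V + q$)
$Z{\left(x \right)} = 2 x$ ($Z{\left(x \right)} = x + x 1 = x + x = 2 x$)
$Z{\left(d \right)} \left(-118\right) + S{\left(O{\left(-3,3 \right)},-10 \right)} = 2 \left(- \frac{4}{11}\right) \left(-118\right) + \left(\left(3 + \frac{1}{4} \left(-3\right)\right) - 10\right) = \left(- \frac{8}{11}\right) \left(-118\right) + \left(\left(3 - \frac{3}{4}\right) - 10\right) = \frac{944}{11} + \left(\frac{9}{4} - 10\right) = \frac{944}{11} - \frac{31}{4} = \frac{3435}{44}$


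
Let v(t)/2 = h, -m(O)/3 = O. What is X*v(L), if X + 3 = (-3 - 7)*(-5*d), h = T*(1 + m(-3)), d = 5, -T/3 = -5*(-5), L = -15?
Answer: -370500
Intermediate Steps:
m(O) = -3*O
T = -75 (T = -(-15)*(-5) = -3*25 = -75)
h = -750 (h = -75*(1 - 3*(-3)) = -75*(1 + 9) = -75*10 = -750)
v(t) = -1500 (v(t) = 2*(-750) = -1500)
X = 247 (X = -3 + (-3 - 7)*(-5*5) = -3 - 10*(-25) = -3 + 250 = 247)
X*v(L) = 247*(-1500) = -370500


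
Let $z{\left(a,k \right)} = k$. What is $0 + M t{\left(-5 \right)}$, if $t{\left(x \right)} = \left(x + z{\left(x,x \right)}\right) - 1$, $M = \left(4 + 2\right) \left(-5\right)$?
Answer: $330$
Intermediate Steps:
$M = -30$ ($M = 6 \left(-5\right) = -30$)
$t{\left(x \right)} = -1 + 2 x$ ($t{\left(x \right)} = \left(x + x\right) - 1 = 2 x - 1 = -1 + 2 x$)
$0 + M t{\left(-5 \right)} = 0 - 30 \left(-1 + 2 \left(-5\right)\right) = 0 - 30 \left(-1 - 10\right) = 0 - -330 = 0 + 330 = 330$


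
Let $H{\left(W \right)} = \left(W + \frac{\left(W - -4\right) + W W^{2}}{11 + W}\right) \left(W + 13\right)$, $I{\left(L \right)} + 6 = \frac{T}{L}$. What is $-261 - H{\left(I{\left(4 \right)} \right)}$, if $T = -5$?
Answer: $\frac{118397}{320} \approx 369.99$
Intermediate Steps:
$I{\left(L \right)} = -6 - \frac{5}{L}$
$H{\left(W \right)} = \left(13 + W\right) \left(W + \frac{4 + W + W^{3}}{11 + W}\right)$ ($H{\left(W \right)} = \left(W + \frac{\left(W + 4\right) + W^{3}}{11 + W}\right) \left(13 + W\right) = \left(W + \frac{\left(4 + W\right) + W^{3}}{11 + W}\right) \left(13 + W\right) = \left(W + \frac{4 + W + W^{3}}{11 + W}\right) \left(13 + W\right) = \left(13 + W\right) \left(W + \frac{4 + W + W^{3}}{11 + W}\right)$)
$-261 - H{\left(I{\left(4 \right)} \right)} = -261 - \frac{52 + \left(-6 - \frac{5}{4}\right)^{4} + 14 \left(-6 - \frac{5}{4}\right)^{3} + 25 \left(-6 - \frac{5}{4}\right)^{2} + 160 \left(-6 - \frac{5}{4}\right)}{11 - \left(6 + \frac{5}{4}\right)} = -261 - \frac{52 + \left(-6 - \frac{5}{4}\right)^{4} + 14 \left(-6 - \frac{5}{4}\right)^{3} + 25 \left(-6 - \frac{5}{4}\right)^{2} + 160 \left(-6 - \frac{5}{4}\right)}{11 - \frac{29}{4}} = -261 - \frac{52 + \left(- \frac{29}{4}\right)^{4} + 14 \left(- \frac{29}{4}\right)^{3} + 25 \left(- \frac{29}{4}\right)^{2} + 160 \left(- \frac{29}{4}\right)}{11 - \frac{29}{4}} = -261 - \frac{52 + \frac{707281}{256} + 14 \left(- \frac{24389}{64}\right) + 25 \cdot \frac{841}{16} - 1160}{\frac{15}{4}} = -261 - \frac{4 \left(52 + \frac{707281}{256} - \frac{170723}{32} + \frac{21025}{16} - 1160\right)}{15} = -261 - \frac{4}{15} \left(- \frac{605751}{256}\right) = -261 - - \frac{201917}{320} = -261 + \frac{201917}{320} = \frac{118397}{320}$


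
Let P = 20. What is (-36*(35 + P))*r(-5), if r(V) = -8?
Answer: 15840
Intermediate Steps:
(-36*(35 + P))*r(-5) = -36*(35 + 20)*(-8) = -36*55*(-8) = -1980*(-8) = 15840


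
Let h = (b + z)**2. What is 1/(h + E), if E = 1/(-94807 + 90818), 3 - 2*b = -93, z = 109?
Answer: 3989/98324860 ≈ 4.0570e-5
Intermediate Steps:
b = 48 (b = 3/2 - 1/2*(-93) = 3/2 + 93/2 = 48)
h = 24649 (h = (48 + 109)**2 = 157**2 = 24649)
E = -1/3989 (E = 1/(-3989) = -1/3989 ≈ -0.00025069)
1/(h + E) = 1/(24649 - 1/3989) = 1/(98324860/3989) = 3989/98324860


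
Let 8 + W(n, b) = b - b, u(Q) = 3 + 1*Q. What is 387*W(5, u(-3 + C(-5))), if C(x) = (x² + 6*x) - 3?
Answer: -3096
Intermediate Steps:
C(x) = -3 + x² + 6*x
u(Q) = 3 + Q
W(n, b) = -8 (W(n, b) = -8 + (b - b) = -8 + 0 = -8)
387*W(5, u(-3 + C(-5))) = 387*(-8) = -3096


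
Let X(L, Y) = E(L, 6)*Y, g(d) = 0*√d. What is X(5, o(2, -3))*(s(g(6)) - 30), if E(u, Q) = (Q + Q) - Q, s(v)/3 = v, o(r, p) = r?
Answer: -360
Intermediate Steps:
g(d) = 0
s(v) = 3*v
E(u, Q) = Q (E(u, Q) = 2*Q - Q = Q)
X(L, Y) = 6*Y
X(5, o(2, -3))*(s(g(6)) - 30) = (6*2)*(3*0 - 30) = 12*(0 - 30) = 12*(-30) = -360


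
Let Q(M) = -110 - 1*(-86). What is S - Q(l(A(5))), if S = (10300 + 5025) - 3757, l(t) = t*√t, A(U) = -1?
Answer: 11592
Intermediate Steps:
l(t) = t^(3/2)
Q(M) = -24 (Q(M) = -110 + 86 = -24)
S = 11568 (S = 15325 - 3757 = 11568)
S - Q(l(A(5))) = 11568 - 1*(-24) = 11568 + 24 = 11592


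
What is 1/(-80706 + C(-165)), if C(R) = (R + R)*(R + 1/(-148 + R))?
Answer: -313/8217798 ≈ -3.8088e-5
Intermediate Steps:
C(R) = 2*R*(R + 1/(-148 + R)) (C(R) = (2*R)*(R + 1/(-148 + R)) = 2*R*(R + 1/(-148 + R)))
1/(-80706 + C(-165)) = 1/(-80706 + 2*(-165)*(1 + (-165)**2 - 148*(-165))/(-148 - 165)) = 1/(-80706 + 2*(-165)*(1 + 27225 + 24420)/(-313)) = 1/(-80706 + 2*(-165)*(-1/313)*51646) = 1/(-80706 + 17043180/313) = 1/(-8217798/313) = -313/8217798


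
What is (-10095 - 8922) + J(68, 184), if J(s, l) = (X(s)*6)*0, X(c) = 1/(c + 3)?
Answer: -19017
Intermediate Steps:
X(c) = 1/(3 + c)
J(s, l) = 0 (J(s, l) = (6/(3 + s))*0 = 0)
(-10095 - 8922) + J(68, 184) = (-10095 - 8922) + 0 = -19017 + 0 = -19017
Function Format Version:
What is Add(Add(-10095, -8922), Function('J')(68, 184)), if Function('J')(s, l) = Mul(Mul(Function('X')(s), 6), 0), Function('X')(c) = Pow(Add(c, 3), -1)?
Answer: -19017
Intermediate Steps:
Function('X')(c) = Pow(Add(3, c), -1)
Function('J')(s, l) = 0 (Function('J')(s, l) = Mul(Mul(Pow(Add(3, s), -1), 6), 0) = Mul(Mul(6, Pow(Add(3, s), -1)), 0) = 0)
Add(Add(-10095, -8922), Function('J')(68, 184)) = Add(Add(-10095, -8922), 0) = Add(-19017, 0) = -19017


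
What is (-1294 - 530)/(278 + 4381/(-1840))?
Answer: -3356160/507139 ≈ -6.6178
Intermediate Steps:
(-1294 - 530)/(278 + 4381/(-1840)) = -1824/(278 + 4381*(-1/1840)) = -1824/(278 - 4381/1840) = -1824/507139/1840 = -1824*1840/507139 = -3356160/507139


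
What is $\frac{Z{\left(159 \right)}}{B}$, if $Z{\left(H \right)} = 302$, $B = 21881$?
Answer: $\frac{302}{21881} \approx 0.013802$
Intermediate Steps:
$\frac{Z{\left(159 \right)}}{B} = \frac{302}{21881}$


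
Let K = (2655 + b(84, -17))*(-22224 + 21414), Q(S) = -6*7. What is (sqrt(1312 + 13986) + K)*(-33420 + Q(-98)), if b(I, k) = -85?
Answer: 69657845400 - 33462*sqrt(15298) ≈ 6.9654e+10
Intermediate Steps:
Q(S) = -42
K = -2081700 (K = (2655 - 85)*(-22224 + 21414) = 2570*(-810) = -2081700)
(sqrt(1312 + 13986) + K)*(-33420 + Q(-98)) = (sqrt(1312 + 13986) - 2081700)*(-33420 - 42) = (sqrt(15298) - 2081700)*(-33462) = (-2081700 + sqrt(15298))*(-33462) = 69657845400 - 33462*sqrt(15298)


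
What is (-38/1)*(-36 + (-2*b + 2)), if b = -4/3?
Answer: 3572/3 ≈ 1190.7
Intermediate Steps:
b = -4/3 ≈ -1.3333
(-38/1)*(-36 + (-2*b + 2)) = (-38/1)*(-36 + (-2*(-4/3) + 2)) = (-38*1)*(-36 + (8/3 + 2)) = -38*(-36 + 14/3) = -38*(-94/3) = 3572/3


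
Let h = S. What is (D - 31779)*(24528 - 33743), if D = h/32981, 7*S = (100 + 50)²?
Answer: 67607689513995/230867 ≈ 2.9284e+8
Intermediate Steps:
S = 22500/7 (S = (100 + 50)²/7 = (⅐)*150² = (⅐)*22500 = 22500/7 ≈ 3214.3)
h = 22500/7 ≈ 3214.3
D = 22500/230867 (D = (22500/7)/32981 = (22500/7)*(1/32981) = 22500/230867 ≈ 0.097459)
(D - 31779)*(24528 - 33743) = (22500/230867 - 31779)*(24528 - 33743) = -7336699893/230867*(-9215) = 67607689513995/230867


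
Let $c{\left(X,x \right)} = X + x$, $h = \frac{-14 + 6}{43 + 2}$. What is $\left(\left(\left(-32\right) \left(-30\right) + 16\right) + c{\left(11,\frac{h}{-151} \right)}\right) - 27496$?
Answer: $- \frac{180128647}{6795} \approx -26509.0$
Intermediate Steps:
$h = - \frac{8}{45} \approx -0.17778$
$\left(\left(\left(-32\right) \left(-30\right) + 16\right) + c{\left(11,\frac{h}{-151} \right)}\right) - 27496 = \left(\left(\left(-32\right) \left(-30\right) + 16\right) + \left(11 - \frac{8}{45 \left(-151\right)}\right)\right) - 27496 = \left(\left(960 + 16\right) + \left(11 - - \frac{8}{6795}\right)\right) - 27496 = \left(976 + \left(11 + \frac{8}{6795}\right)\right) - 27496 = \left(976 + \frac{74753}{6795}\right) - 27496 = \frac{6706673}{6795} - 27496 = - \frac{180128647}{6795}$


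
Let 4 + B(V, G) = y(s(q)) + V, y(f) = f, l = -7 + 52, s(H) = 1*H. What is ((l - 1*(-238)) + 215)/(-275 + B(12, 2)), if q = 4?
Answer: -498/263 ≈ -1.8935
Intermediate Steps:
s(H) = H
l = 45
B(V, G) = V (B(V, G) = -4 + (4 + V) = V)
((l - 1*(-238)) + 215)/(-275 + B(12, 2)) = ((45 - 1*(-238)) + 215)/(-275 + 12) = ((45 + 238) + 215)/(-263) = (283 + 215)*(-1/263) = 498*(-1/263) = -498/263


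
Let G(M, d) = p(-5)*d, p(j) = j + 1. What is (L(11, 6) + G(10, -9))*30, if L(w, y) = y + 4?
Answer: 1380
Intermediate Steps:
p(j) = 1 + j
L(w, y) = 4 + y
G(M, d) = -4*d (G(M, d) = (1 - 5)*d = -4*d)
(L(11, 6) + G(10, -9))*30 = ((4 + 6) - 4*(-9))*30 = (10 + 36)*30 = 46*30 = 1380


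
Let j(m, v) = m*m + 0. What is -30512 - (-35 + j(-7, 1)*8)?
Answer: -30869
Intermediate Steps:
j(m, v) = m² (j(m, v) = m² + 0 = m²)
-30512 - (-35 + j(-7, 1)*8) = -30512 - (-35 + (-7)²*8) = -30512 - (-35 + 49*8) = -30512 - (-35 + 392) = -30512 - 1*357 = -30512 - 357 = -30869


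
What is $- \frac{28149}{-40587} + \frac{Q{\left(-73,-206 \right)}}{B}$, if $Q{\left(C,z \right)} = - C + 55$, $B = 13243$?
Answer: $\frac{125990781}{179164547} \approx 0.70321$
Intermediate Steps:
$Q{\left(C,z \right)} = 55 - C$
$- \frac{28149}{-40587} + \frac{Q{\left(-73,-206 \right)}}{B} = - \frac{28149}{-40587} + \frac{55 - -73}{13243} = \left(-28149\right) \left(- \frac{1}{40587}\right) + \left(55 + 73\right) \frac{1}{13243} = \frac{9383}{13529} + 128 \cdot \frac{1}{13243} = \frac{9383}{13529} + \frac{128}{13243} = \frac{125990781}{179164547}$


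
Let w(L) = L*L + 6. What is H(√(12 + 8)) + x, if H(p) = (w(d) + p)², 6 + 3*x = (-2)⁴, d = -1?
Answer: 217/3 + 28*√5 ≈ 134.94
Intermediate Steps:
x = 10/3 (x = -2 + (⅓)*(-2)⁴ = -2 + (⅓)*16 = -2 + 16/3 = 10/3 ≈ 3.3333)
w(L) = 6 + L² (w(L) = L² + 6 = 6 + L²)
H(p) = (7 + p)² (H(p) = ((6 + (-1)²) + p)² = ((6 + 1) + p)² = (7 + p)²)
H(√(12 + 8)) + x = (7 + √(12 + 8))² + 10/3 = (7 + √20)² + 10/3 = (7 + 2*√5)² + 10/3 = 10/3 + (7 + 2*√5)²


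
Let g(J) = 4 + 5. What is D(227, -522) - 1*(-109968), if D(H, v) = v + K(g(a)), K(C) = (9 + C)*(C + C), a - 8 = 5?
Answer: 109770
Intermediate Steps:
a = 13 (a = 8 + 5 = 13)
g(J) = 9
K(C) = 2*C*(9 + C) (K(C) = (9 + C)*(2*C) = 2*C*(9 + C))
D(H, v) = 324 + v (D(H, v) = v + 2*9*(9 + 9) = v + 2*9*18 = v + 324 = 324 + v)
D(227, -522) - 1*(-109968) = (324 - 522) - 1*(-109968) = -198 + 109968 = 109770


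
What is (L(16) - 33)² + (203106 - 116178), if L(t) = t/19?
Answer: 31754329/361 ≈ 87962.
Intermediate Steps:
L(t) = t/19 (L(t) = t*(1/19) = t/19)
(L(16) - 33)² + (203106 - 116178) = ((1/19)*16 - 33)² + (203106 - 116178) = (16/19 - 33)² + 86928 = (-611/19)² + 86928 = 373321/361 + 86928 = 31754329/361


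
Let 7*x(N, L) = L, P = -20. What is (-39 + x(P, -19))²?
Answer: 85264/49 ≈ 1740.1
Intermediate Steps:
x(N, L) = L/7
(-39 + x(P, -19))² = (-39 + (⅐)*(-19))² = (-39 - 19/7)² = (-292/7)² = 85264/49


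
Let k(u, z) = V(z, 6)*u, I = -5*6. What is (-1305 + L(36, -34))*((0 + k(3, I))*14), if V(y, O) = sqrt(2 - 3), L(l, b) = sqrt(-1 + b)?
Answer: 42*I*(-1305 + I*sqrt(35)) ≈ -248.48 - 54810.0*I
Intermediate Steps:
I = -30
V(y, O) = I (V(y, O) = sqrt(-1) = I)
k(u, z) = I*u
(-1305 + L(36, -34))*((0 + k(3, I))*14) = (-1305 + sqrt(-1 - 34))*((0 + I*3)*14) = (-1305 + sqrt(-35))*((0 + 3*I)*14) = (-1305 + I*sqrt(35))*((3*I)*14) = (-1305 + I*sqrt(35))*(42*I) = 42*I*(-1305 + I*sqrt(35))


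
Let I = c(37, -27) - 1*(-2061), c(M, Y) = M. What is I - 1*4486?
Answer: -2388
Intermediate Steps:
I = 2098 (I = 37 - 1*(-2061) = 37 + 2061 = 2098)
I - 1*4486 = 2098 - 1*4486 = 2098 - 4486 = -2388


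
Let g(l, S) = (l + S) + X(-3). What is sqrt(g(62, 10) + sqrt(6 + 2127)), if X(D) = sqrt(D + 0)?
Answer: sqrt(72 + 3*sqrt(237) + I*sqrt(3)) ≈ 10.872 + 0.07966*I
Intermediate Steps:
X(D) = sqrt(D)
g(l, S) = S + l + I*sqrt(3) (g(l, S) = (l + S) + sqrt(-3) = (S + l) + I*sqrt(3) = S + l + I*sqrt(3))
sqrt(g(62, 10) + sqrt(6 + 2127)) = sqrt((10 + 62 + I*sqrt(3)) + sqrt(6 + 2127)) = sqrt((72 + I*sqrt(3)) + sqrt(2133)) = sqrt((72 + I*sqrt(3)) + 3*sqrt(237)) = sqrt(72 + 3*sqrt(237) + I*sqrt(3))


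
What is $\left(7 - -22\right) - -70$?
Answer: $99$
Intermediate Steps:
$\left(7 - -22\right) - -70 = \left(7 + 22\right) + 70 = 29 + 70 = 99$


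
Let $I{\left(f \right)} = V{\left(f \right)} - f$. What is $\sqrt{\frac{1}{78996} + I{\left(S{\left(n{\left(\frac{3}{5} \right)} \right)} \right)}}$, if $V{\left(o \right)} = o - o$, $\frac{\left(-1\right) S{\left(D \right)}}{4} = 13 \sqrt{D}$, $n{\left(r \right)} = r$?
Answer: $\frac{\sqrt{493725 + 405623921040 \sqrt{15}}}{197490} \approx 6.3466$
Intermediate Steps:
$S{\left(D \right)} = - 52 \sqrt{D}$ ($S{\left(D \right)} = - 4 \cdot 13 \sqrt{D} = - 52 \sqrt{D}$)
$V{\left(o \right)} = 0$
$I{\left(f \right)} = - f$ ($I{\left(f \right)} = 0 - f = - f$)
$\sqrt{\frac{1}{78996} + I{\left(S{\left(n{\left(\frac{3}{5} \right)} \right)} \right)}} = \sqrt{\frac{1}{78996} - - 52 \sqrt{\frac{3}{5}}} = \sqrt{\frac{1}{78996} - - 52 \frac{\sqrt{15}}{5}} = \sqrt{\frac{1}{78996} - - \frac{52 \sqrt{15}}{5}} = \sqrt{\frac{1}{78996} + \frac{52 \sqrt{15}}{5}}$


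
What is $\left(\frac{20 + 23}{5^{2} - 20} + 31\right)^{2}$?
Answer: $\frac{39204}{25} \approx 1568.2$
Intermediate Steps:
$\left(\frac{20 + 23}{5^{2} - 20} + 31\right)^{2} = \left(\frac{43}{25 - 20} + 31\right)^{2} = \left(\frac{43}{5} + 31\right)^{2} = \left(\frac{198}{5}\right)^{2} = \frac{39204}{25}$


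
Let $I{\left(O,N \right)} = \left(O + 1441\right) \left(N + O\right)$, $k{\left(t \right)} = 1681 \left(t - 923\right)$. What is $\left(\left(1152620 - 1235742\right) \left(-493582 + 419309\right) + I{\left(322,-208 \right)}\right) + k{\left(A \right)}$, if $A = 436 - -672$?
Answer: $6174232273$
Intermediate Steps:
$A = 1108$ ($A = 436 + 672 = 1108$)
$k{\left(t \right)} = -1551563 + 1681 t$ ($k{\left(t \right)} = 1681 \left(-923 + t\right) = -1551563 + 1681 t$)
$I{\left(O,N \right)} = \left(1441 + O\right) \left(N + O\right)$
$\left(\left(1152620 - 1235742\right) \left(-493582 + 419309\right) + I{\left(322,-208 \right)}\right) + k{\left(A \right)} = \left(\left(1152620 - 1235742\right) \left(-493582 + 419309\right) + \left(322^{2} + 1441 \left(-208\right) + 1441 \cdot 322 - 66976\right)\right) + \left(-1551563 + 1681 \cdot 1108\right) = \left(\left(-83122\right) \left(-74273\right) + \left(103684 - 299728 + 464002 - 66976\right)\right) + \left(-1551563 + 1862548\right) = \left(6173720306 + 200982\right) + 310985 = 6173921288 + 310985 = 6174232273$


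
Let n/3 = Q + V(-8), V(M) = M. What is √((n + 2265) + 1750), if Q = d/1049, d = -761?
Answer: 2*√1097326381/1049 ≈ 63.157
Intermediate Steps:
Q = -761/1049 ≈ -0.72545
n = -27459/1049 (n = 3*(-761/1049 - 8) = 3*(-9153/1049) = -27459/1049 ≈ -26.176)
√((n + 2265) + 1750) = √((-27459/1049 + 2265) + 1750) = √(2348526/1049 + 1750) = √(4184276/1049) = 2*√1097326381/1049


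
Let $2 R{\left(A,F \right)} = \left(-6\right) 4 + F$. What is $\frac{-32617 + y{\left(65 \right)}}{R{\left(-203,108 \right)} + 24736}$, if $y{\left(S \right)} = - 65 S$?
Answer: $- \frac{1417}{953} \approx -1.4869$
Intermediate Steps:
$R{\left(A,F \right)} = -12 + \frac{F}{2}$ ($R{\left(A,F \right)} = \frac{\left(-6\right) 4 + F}{2} = \frac{-24 + F}{2} = -12 + \frac{F}{2}$)
$\frac{-32617 + y{\left(65 \right)}}{R{\left(-203,108 \right)} + 24736} = \frac{-32617 - 4225}{\left(-12 + \frac{1}{2} \cdot 108\right) + 24736} = \frac{-32617 - 4225}{\left(-12 + 54\right) + 24736} = - \frac{36842}{42 + 24736} = - \frac{36842}{24778} = \left(-36842\right) \frac{1}{24778} = - \frac{1417}{953}$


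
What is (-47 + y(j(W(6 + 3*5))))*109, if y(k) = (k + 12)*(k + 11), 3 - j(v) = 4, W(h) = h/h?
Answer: 6867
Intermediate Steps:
W(h) = 1
j(v) = -1 (j(v) = 3 - 1*4 = 3 - 4 = -1)
y(k) = (11 + k)*(12 + k) (y(k) = (12 + k)*(11 + k) = (11 + k)*(12 + k))
(-47 + y(j(W(6 + 3*5))))*109 = (-47 + (132 + (-1)**2 + 23*(-1)))*109 = (-47 + (132 + 1 - 23))*109 = (-47 + 110)*109 = 63*109 = 6867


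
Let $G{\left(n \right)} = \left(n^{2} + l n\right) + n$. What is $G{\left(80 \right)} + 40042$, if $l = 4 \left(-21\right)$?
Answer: $39802$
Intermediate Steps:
$l = -84$
$G{\left(n \right)} = n^{2} - 83 n$ ($G{\left(n \right)} = \left(n^{2} - 84 n\right) + n = n^{2} - 83 n$)
$G{\left(80 \right)} + 40042 = 80 \left(-83 + 80\right) + 40042 = 80 \left(-3\right) + 40042 = -240 + 40042 = 39802$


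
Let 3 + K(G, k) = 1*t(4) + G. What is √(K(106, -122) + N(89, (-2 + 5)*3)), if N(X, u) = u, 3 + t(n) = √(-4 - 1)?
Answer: √(109 + I*√5) ≈ 10.441 + 0.1071*I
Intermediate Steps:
t(n) = -3 + I*√5 (t(n) = -3 + √(-4 - 1) = -3 + √(-5) = -3 + I*√5)
K(G, k) = -6 + G + I*√5 (K(G, k) = -3 + (1*(-3 + I*√5) + G) = -3 + ((-3 + I*√5) + G) = -3 + (-3 + G + I*√5) = -6 + G + I*√5)
√(K(106, -122) + N(89, (-2 + 5)*3)) = √((-6 + 106 + I*√5) + (-2 + 5)*3) = √((100 + I*√5) + 3*3) = √((100 + I*√5) + 9) = √(109 + I*√5)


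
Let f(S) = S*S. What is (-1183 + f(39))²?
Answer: 114244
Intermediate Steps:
f(S) = S²
(-1183 + f(39))² = (-1183 + 39²)² = (-1183 + 1521)² = 338² = 114244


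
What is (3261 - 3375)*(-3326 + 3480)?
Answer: -17556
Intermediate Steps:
(3261 - 3375)*(-3326 + 3480) = -114*154 = -17556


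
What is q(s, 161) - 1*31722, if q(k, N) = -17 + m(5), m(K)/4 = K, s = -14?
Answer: -31719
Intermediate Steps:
m(K) = 4*K
q(k, N) = 3 (q(k, N) = -17 + 4*5 = -17 + 20 = 3)
q(s, 161) - 1*31722 = 3 - 1*31722 = 3 - 31722 = -31719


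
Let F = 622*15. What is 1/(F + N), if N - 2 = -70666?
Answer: -1/61334 ≈ -1.6304e-5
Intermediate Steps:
N = -70664 (N = 2 - 70666 = -70664)
F = 9330
1/(F + N) = 1/(9330 - 70664) = 1/(-61334) = -1/61334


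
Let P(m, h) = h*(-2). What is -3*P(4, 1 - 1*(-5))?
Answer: 36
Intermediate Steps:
P(m, h) = -2*h
-3*P(4, 1 - 1*(-5)) = -(-6)*(1 - 1*(-5)) = -(-6)*(1 + 5) = -(-6)*6 = -3*(-12) = 36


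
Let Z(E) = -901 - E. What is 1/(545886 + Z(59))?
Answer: 1/544926 ≈ 1.8351e-6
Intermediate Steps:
1/(545886 + Z(59)) = 1/(545886 + (-901 - 1*59)) = 1/(545886 + (-901 - 59)) = 1/(545886 - 960) = 1/544926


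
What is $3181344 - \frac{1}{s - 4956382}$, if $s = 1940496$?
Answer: $\frac{9594570830785}{3015886} \approx 3.1813 \cdot 10^{6}$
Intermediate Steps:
$3181344 - \frac{1}{s - 4956382} = 3181344 - \frac{1}{1940496 - 4956382} = 3181344 - \frac{1}{-3015886} = 3181344 - - \frac{1}{3015886} = 3181344 + \frac{1}{3015886} = \frac{9594570830785}{3015886}$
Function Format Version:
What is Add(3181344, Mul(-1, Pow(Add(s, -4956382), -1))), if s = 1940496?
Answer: Rational(9594570830785, 3015886) ≈ 3.1813e+6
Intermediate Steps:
Add(3181344, Mul(-1, Pow(Add(s, -4956382), -1))) = Add(3181344, Mul(-1, Pow(Add(1940496, -4956382), -1))) = Add(3181344, Mul(-1, Pow(-3015886, -1))) = Add(3181344, Mul(-1, Rational(-1, 3015886))) = Add(3181344, Rational(1, 3015886)) = Rational(9594570830785, 3015886)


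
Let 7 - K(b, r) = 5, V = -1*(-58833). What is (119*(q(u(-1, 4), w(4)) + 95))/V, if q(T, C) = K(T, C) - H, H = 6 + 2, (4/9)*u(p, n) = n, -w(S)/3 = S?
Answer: 10591/58833 ≈ 0.18002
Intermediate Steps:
V = 58833
w(S) = -3*S
u(p, n) = 9*n/4
K(b, r) = 2 (K(b, r) = 7 - 1*5 = 7 - 5 = 2)
H = 8
q(T, C) = -6 (q(T, C) = 2 - 1*8 = 2 - 8 = -6)
(119*(q(u(-1, 4), w(4)) + 95))/V = (119*(-6 + 95))/58833 = (119*89)*(1/58833) = 10591*(1/58833) = 10591/58833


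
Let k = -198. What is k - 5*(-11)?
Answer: -143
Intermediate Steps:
k - 5*(-11) = -198 - 5*(-11) = -198 - 1*(-55) = -198 + 55 = -143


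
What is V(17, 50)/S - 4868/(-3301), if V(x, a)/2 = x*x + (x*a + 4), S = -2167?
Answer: 3002870/7153267 ≈ 0.41979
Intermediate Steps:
V(x, a) = 8 + 2*x**2 + 2*a*x (V(x, a) = 2*(x*x + (x*a + 4)) = 2*(x**2 + (a*x + 4)) = 2*(x**2 + (4 + a*x)) = 2*(4 + x**2 + a*x) = 8 + 2*x**2 + 2*a*x)
V(17, 50)/S - 4868/(-3301) = (8 + 2*17**2 + 2*50*17)/(-2167) - 4868/(-3301) = (8 + 2*289 + 1700)*(-1/2167) - 4868*(-1/3301) = (8 + 578 + 1700)*(-1/2167) + 4868/3301 = 2286*(-1/2167) + 4868/3301 = -2286/2167 + 4868/3301 = 3002870/7153267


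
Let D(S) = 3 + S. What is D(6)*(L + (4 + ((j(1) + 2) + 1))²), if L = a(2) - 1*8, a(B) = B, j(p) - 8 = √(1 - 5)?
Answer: 1935 + 540*I ≈ 1935.0 + 540.0*I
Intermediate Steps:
j(p) = 8 + 2*I (j(p) = 8 + √(1 - 5) = 8 + √(-4) = 8 + 2*I)
L = -6 (L = 2 - 1*8 = 2 - 8 = -6)
D(6)*(L + (4 + ((j(1) + 2) + 1))²) = (3 + 6)*(-6 + (4 + (((8 + 2*I) + 2) + 1))²) = 9*(-6 + (4 + ((10 + 2*I) + 1))²) = 9*(-6 + (4 + (11 + 2*I))²) = 9*(-6 + (15 + 2*I)²) = -54 + 9*(15 + 2*I)²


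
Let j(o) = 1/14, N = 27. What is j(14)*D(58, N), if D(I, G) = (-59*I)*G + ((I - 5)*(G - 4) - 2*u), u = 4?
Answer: -91183/14 ≈ -6513.1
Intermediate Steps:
j(o) = 1/14
D(I, G) = -8 + (-5 + I)*(-4 + G) - 59*G*I (D(I, G) = (-59*I)*G + ((I - 5)*(G - 4) - 2*4) = -59*G*I + ((-5 + I)*(-4 + G) - 8) = -59*G*I + (-8 + (-5 + I)*(-4 + G)) = -8 + (-5 + I)*(-4 + G) - 59*G*I)
j(14)*D(58, N) = (12 - 5*27 - 4*58 - 58*27*58)/14 = (12 - 135 - 232 - 90828)/14 = (1/14)*(-91183) = -91183/14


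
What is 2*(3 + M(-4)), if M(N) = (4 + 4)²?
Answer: 134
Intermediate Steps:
M(N) = 64 (M(N) = 8² = 64)
2*(3 + M(-4)) = 2*(3 + 64) = 2*67 = 134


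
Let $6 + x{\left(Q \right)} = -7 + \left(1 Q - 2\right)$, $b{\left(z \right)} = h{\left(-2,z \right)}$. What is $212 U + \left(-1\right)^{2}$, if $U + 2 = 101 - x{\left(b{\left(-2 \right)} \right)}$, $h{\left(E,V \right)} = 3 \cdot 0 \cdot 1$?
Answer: $24169$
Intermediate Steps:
$h{\left(E,V \right)} = 0$ ($h{\left(E,V \right)} = 0 \cdot 1 = 0$)
$b{\left(z \right)} = 0$
$x{\left(Q \right)} = -15 + Q$ ($x{\left(Q \right)} = -6 + \left(-7 + \left(1 Q - 2\right)\right) = -6 + \left(-7 + \left(Q - 2\right)\right) = -6 + \left(-7 + \left(-2 + Q\right)\right) = -6 + \left(-9 + Q\right) = -15 + Q$)
$U = 114$ ($U = -2 + \left(101 - \left(-15 + 0\right)\right) = -2 + \left(101 - -15\right) = -2 + \left(101 + 15\right) = -2 + 116 = 114$)
$212 U + \left(-1\right)^{2} = 212 \cdot 114 + \left(-1\right)^{2} = 24168 + 1 = 24169$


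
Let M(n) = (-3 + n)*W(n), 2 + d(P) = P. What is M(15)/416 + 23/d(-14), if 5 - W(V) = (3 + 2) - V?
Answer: -209/208 ≈ -1.0048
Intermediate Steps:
d(P) = -2 + P
W(V) = V (W(V) = 5 - ((3 + 2) - V) = 5 - (5 - V) = 5 + (-5 + V) = V)
M(n) = n*(-3 + n) (M(n) = (-3 + n)*n = n*(-3 + n))
M(15)/416 + 23/d(-14) = (15*(-3 + 15))/416 + 23/(-2 - 14) = (15*12)*(1/416) + 23/(-16) = 180*(1/416) + 23*(-1/16) = 45/104 - 23/16 = -209/208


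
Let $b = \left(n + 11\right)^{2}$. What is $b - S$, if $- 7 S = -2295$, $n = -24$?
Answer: $- \frac{1112}{7} \approx -158.86$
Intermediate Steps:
$S = \frac{2295}{7}$ ($S = \left(- \frac{1}{7}\right) \left(-2295\right) = \frac{2295}{7} \approx 327.86$)
$b = 169$ ($b = \left(-24 + 11\right)^{2} = \left(-13\right)^{2} = 169$)
$b - S = 169 - \frac{2295}{7} = - \frac{1112}{7}$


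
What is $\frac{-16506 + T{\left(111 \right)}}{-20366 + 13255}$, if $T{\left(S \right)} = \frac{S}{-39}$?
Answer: $\frac{214615}{92443} \approx 2.3216$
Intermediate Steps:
$T{\left(S \right)} = - \frac{S}{39}$ ($T{\left(S \right)} = S \left(- \frac{1}{39}\right) = - \frac{S}{39}$)
$\frac{-16506 + T{\left(111 \right)}}{-20366 + 13255} = \frac{-16506 - \frac{37}{13}}{-20366 + 13255} = \frac{-16506 - \frac{37}{13}}{-7111} = \left(- \frac{214615}{13}\right) \left(- \frac{1}{7111}\right) = \frac{214615}{92443}$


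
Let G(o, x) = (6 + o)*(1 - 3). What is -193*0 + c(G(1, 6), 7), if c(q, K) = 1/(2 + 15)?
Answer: 1/17 ≈ 0.058824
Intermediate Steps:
G(o, x) = -12 - 2*o (G(o, x) = (6 + o)*(-2) = -12 - 2*o)
c(q, K) = 1/17
-193*0 + c(G(1, 6), 7) = -193*0 + 1/17 = 0 + 1/17 = 1/17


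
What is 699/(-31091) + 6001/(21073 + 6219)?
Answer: 167499983/848535572 ≈ 0.19740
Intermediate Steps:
699/(-31091) + 6001/(21073 + 6219) = 699*(-1/31091) + 6001/27292 = -699/31091 + 6001*(1/27292) = -699/31091 + 6001/27292 = 167499983/848535572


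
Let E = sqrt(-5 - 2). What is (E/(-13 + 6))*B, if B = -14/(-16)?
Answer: -I*sqrt(7)/8 ≈ -0.33072*I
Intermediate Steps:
B = 7/8 (B = -14*(-1/16) = 7/8 ≈ 0.87500)
E = I*sqrt(7) (E = sqrt(-7) = I*sqrt(7) ≈ 2.6458*I)
(E/(-13 + 6))*B = ((I*sqrt(7))/(-13 + 6))*(7/8) = ((I*sqrt(7))/(-7))*(7/8) = ((I*sqrt(7))*(-1/7))*(7/8) = -I*sqrt(7)/7*(7/8) = -I*sqrt(7)/8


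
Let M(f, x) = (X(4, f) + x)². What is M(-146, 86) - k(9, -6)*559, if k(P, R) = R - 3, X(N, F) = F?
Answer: 8631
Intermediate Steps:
k(P, R) = -3 + R
M(f, x) = (f + x)²
M(-146, 86) - k(9, -6)*559 = (-146 + 86)² - (-3 - 6)*559 = (-60)² - (-9)*559 = 3600 - 1*(-5031) = 3600 + 5031 = 8631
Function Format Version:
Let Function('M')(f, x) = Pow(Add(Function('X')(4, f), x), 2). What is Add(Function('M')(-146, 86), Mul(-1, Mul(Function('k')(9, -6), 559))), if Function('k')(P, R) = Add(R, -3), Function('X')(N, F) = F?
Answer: 8631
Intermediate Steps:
Function('k')(P, R) = Add(-3, R)
Function('M')(f, x) = Pow(Add(f, x), 2)
Add(Function('M')(-146, 86), Mul(-1, Mul(Function('k')(9, -6), 559))) = Add(Pow(Add(-146, 86), 2), Mul(-1, Mul(Add(-3, -6), 559))) = Add(Pow(-60, 2), Mul(-1, Mul(-9, 559))) = Add(3600, Mul(-1, -5031)) = Add(3600, 5031) = 8631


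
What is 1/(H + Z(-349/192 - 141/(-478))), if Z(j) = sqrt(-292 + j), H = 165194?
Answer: 7580422272/1252240290269939 - 8*I*sqrt(9657395607)/1252240290269939 ≈ 6.0535e-6 - 6.2782e-10*I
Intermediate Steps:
1/(H + Z(-349/192 - 141/(-478))) = 1/(165194 + sqrt(-292 + (-349/192 - 141/(-478)))) = 1/(165194 + sqrt(-292 + (-349*1/192 - 141*(-1/478)))) = 1/(165194 + sqrt(-292 + (-349/192 + 141/478))) = 1/(165194 + sqrt(-292 - 69875/45888)) = 1/(165194 + sqrt(-13469171/45888)) = 1/(165194 + I*sqrt(9657395607)/5736)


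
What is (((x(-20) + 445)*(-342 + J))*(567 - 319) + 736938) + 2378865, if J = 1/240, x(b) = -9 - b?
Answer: -177799109/5 ≈ -3.5560e+7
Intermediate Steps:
J = 1/240 ≈ 0.0041667
(((x(-20) + 445)*(-342 + J))*(567 - 319) + 736938) + 2378865 = ((((-9 - 1*(-20)) + 445)*(-342 + 1/240))*(567 - 319) + 736938) + 2378865 = ((((-9 + 20) + 445)*(-82079/240))*248 + 736938) + 2378865 = (((11 + 445)*(-82079/240))*248 + 736938) + 2378865 = ((456*(-82079/240))*248 + 736938) + 2378865 = (-1559501/10*248 + 736938) + 2378865 = (-193378124/5 + 736938) + 2378865 = -189693434/5 + 2378865 = -177799109/5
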